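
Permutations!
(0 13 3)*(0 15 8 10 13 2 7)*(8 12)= [2, 1, 7, 15, 4, 5, 6, 0, 10, 9, 13, 11, 8, 3, 14, 12]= (0 2 7)(3 15 12 8 10 13)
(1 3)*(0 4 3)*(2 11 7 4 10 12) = (0 10 12 2 11 7 4 3 1) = [10, 0, 11, 1, 3, 5, 6, 4, 8, 9, 12, 7, 2]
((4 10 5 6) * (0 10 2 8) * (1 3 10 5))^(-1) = (0 8 2 4 6 5)(1 10 3) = ((0 5 6 4 2 8)(1 3 10))^(-1)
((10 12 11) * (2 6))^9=(12)(2 6)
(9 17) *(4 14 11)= (4 14 11)(9 17)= [0, 1, 2, 3, 14, 5, 6, 7, 8, 17, 10, 4, 12, 13, 11, 15, 16, 9]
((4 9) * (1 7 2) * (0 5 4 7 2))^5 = (9)(1 2)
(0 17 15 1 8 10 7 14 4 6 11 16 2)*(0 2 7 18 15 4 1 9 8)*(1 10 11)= (0 17 4 6 1)(7 14 10 18 15 9 8 11 16)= [17, 0, 2, 3, 6, 5, 1, 14, 11, 8, 18, 16, 12, 13, 10, 9, 7, 4, 15]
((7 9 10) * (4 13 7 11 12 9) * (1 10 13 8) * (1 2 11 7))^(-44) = ((1 10 7 4 8 2 11 12 9 13))^(-44) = (1 11 7 9 8)(2 10 12 4 13)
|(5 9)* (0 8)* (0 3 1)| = |(0 8 3 1)(5 9)| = 4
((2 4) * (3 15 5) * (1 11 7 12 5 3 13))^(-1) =((1 11 7 12 5 13)(2 4)(3 15))^(-1) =(1 13 5 12 7 11)(2 4)(3 15)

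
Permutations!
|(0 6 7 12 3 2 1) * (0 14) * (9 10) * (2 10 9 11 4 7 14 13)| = |(0 6 14)(1 13 2)(3 10 11 4 7 12)| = 6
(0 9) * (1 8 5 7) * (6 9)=(0 6 9)(1 8 5 7)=[6, 8, 2, 3, 4, 7, 9, 1, 5, 0]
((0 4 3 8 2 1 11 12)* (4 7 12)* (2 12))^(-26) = (0 7 2 1 11 4 3 8 12)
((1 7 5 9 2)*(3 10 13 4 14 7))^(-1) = (1 2 9 5 7 14 4 13 10 3)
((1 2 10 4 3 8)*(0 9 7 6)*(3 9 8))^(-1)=((0 8 1 2 10 4 9 7 6))^(-1)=(0 6 7 9 4 10 2 1 8)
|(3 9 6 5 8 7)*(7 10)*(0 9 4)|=9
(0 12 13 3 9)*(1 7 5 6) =(0 12 13 3 9)(1 7 5 6) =[12, 7, 2, 9, 4, 6, 1, 5, 8, 0, 10, 11, 13, 3]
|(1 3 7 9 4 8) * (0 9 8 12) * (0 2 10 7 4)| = 8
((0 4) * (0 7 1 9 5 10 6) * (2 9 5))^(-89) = (0 7 5 6 4 1 10)(2 9)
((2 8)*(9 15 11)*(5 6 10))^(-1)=(2 8)(5 10 6)(9 11 15)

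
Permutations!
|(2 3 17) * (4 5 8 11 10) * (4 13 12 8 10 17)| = 10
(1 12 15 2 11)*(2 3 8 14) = (1 12 15 3 8 14 2 11) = [0, 12, 11, 8, 4, 5, 6, 7, 14, 9, 10, 1, 15, 13, 2, 3]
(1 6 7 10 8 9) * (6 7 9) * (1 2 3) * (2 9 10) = [0, 7, 3, 1, 4, 5, 10, 2, 6, 9, 8] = (1 7 2 3)(6 10 8)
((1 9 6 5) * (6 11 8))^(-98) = ((1 9 11 8 6 5))^(-98) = (1 6 11)(5 8 9)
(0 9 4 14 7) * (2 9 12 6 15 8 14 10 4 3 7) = (0 12 6 15 8 14 2 9 3 7)(4 10) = [12, 1, 9, 7, 10, 5, 15, 0, 14, 3, 4, 11, 6, 13, 2, 8]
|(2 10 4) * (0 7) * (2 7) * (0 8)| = |(0 2 10 4 7 8)| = 6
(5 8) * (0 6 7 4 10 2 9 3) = (0 6 7 4 10 2 9 3)(5 8) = [6, 1, 9, 0, 10, 8, 7, 4, 5, 3, 2]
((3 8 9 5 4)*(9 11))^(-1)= (3 4 5 9 11 8)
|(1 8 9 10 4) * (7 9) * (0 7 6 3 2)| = |(0 7 9 10 4 1 8 6 3 2)| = 10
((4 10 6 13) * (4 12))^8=((4 10 6 13 12))^8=(4 13 10 12 6)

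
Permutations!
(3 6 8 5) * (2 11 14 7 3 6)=[0, 1, 11, 2, 4, 6, 8, 3, 5, 9, 10, 14, 12, 13, 7]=(2 11 14 7 3)(5 6 8)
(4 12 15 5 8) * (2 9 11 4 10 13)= (2 9 11 4 12 15 5 8 10 13)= [0, 1, 9, 3, 12, 8, 6, 7, 10, 11, 13, 4, 15, 2, 14, 5]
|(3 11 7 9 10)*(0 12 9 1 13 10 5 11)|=10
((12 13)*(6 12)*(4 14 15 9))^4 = (15)(6 12 13)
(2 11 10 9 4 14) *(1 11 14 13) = (1 11 10 9 4 13)(2 14) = [0, 11, 14, 3, 13, 5, 6, 7, 8, 4, 9, 10, 12, 1, 2]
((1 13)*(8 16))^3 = (1 13)(8 16)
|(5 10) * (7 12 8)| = 6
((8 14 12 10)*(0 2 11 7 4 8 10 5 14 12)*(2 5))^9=((0 5 14)(2 11 7 4 8 12))^9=(14)(2 4)(7 12)(8 11)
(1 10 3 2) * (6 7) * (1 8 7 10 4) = [0, 4, 8, 2, 1, 5, 10, 6, 7, 9, 3] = (1 4)(2 8 7 6 10 3)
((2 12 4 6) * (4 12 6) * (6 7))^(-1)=((12)(2 7 6))^(-1)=(12)(2 6 7)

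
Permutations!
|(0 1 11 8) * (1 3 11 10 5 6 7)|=|(0 3 11 8)(1 10 5 6 7)|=20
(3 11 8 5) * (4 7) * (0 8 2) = (0 8 5 3 11 2)(4 7) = [8, 1, 0, 11, 7, 3, 6, 4, 5, 9, 10, 2]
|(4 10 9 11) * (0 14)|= 4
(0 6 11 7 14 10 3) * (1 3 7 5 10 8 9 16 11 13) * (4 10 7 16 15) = (0 6 13 1 3)(4 10 16 11 5 7 14 8 9 15) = [6, 3, 2, 0, 10, 7, 13, 14, 9, 15, 16, 5, 12, 1, 8, 4, 11]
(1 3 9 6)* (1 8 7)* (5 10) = (1 3 9 6 8 7)(5 10) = [0, 3, 2, 9, 4, 10, 8, 1, 7, 6, 5]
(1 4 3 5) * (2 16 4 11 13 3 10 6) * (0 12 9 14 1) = (0 12 9 14 1 11 13 3 5)(2 16 4 10 6) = [12, 11, 16, 5, 10, 0, 2, 7, 8, 14, 6, 13, 9, 3, 1, 15, 4]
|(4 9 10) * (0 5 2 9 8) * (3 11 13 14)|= |(0 5 2 9 10 4 8)(3 11 13 14)|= 28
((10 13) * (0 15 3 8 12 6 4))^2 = (0 3 12 4 15 8 6)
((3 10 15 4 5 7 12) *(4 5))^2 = (3 15 7)(5 12 10)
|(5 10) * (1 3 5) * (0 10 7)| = |(0 10 1 3 5 7)| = 6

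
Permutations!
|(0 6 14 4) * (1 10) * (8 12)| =|(0 6 14 4)(1 10)(8 12)| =4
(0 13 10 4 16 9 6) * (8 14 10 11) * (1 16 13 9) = [9, 16, 2, 3, 13, 5, 0, 7, 14, 6, 4, 8, 12, 11, 10, 15, 1] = (0 9 6)(1 16)(4 13 11 8 14 10)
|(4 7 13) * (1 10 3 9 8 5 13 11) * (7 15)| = |(1 10 3 9 8 5 13 4 15 7 11)| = 11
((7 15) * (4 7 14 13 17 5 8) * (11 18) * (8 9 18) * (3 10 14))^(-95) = ((3 10 14 13 17 5 9 18 11 8 4 7 15))^(-95) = (3 8 5 10 4 9 14 7 18 13 15 11 17)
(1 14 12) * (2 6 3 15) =[0, 14, 6, 15, 4, 5, 3, 7, 8, 9, 10, 11, 1, 13, 12, 2] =(1 14 12)(2 6 3 15)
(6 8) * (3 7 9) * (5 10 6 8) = (3 7 9)(5 10 6) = [0, 1, 2, 7, 4, 10, 5, 9, 8, 3, 6]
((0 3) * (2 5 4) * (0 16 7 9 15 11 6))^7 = (0 6 11 15 9 7 16 3)(2 5 4)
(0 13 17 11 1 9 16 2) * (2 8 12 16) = (0 13 17 11 1 9 2)(8 12 16) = [13, 9, 0, 3, 4, 5, 6, 7, 12, 2, 10, 1, 16, 17, 14, 15, 8, 11]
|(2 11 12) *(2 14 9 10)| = |(2 11 12 14 9 10)| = 6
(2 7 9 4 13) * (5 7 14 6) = (2 14 6 5 7 9 4 13) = [0, 1, 14, 3, 13, 7, 5, 9, 8, 4, 10, 11, 12, 2, 6]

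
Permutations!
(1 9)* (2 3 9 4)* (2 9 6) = (1 4 9)(2 3 6) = [0, 4, 3, 6, 9, 5, 2, 7, 8, 1]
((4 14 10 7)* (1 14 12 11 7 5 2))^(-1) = ((1 14 10 5 2)(4 12 11 7))^(-1) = (1 2 5 10 14)(4 7 11 12)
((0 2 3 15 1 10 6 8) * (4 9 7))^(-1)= ((0 2 3 15 1 10 6 8)(4 9 7))^(-1)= (0 8 6 10 1 15 3 2)(4 7 9)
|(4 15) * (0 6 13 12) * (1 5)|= 4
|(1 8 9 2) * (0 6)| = |(0 6)(1 8 9 2)| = 4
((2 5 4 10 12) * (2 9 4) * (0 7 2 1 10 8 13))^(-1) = (0 13 8 4 9 12 10 1 5 2 7) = ((0 7 2 5 1 10 12 9 4 8 13))^(-1)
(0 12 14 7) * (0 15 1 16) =(0 12 14 7 15 1 16) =[12, 16, 2, 3, 4, 5, 6, 15, 8, 9, 10, 11, 14, 13, 7, 1, 0]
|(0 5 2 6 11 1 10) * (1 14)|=|(0 5 2 6 11 14 1 10)|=8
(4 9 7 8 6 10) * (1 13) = (1 13)(4 9 7 8 6 10) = [0, 13, 2, 3, 9, 5, 10, 8, 6, 7, 4, 11, 12, 1]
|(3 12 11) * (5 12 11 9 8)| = 4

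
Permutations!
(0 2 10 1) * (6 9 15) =(0 2 10 1)(6 9 15) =[2, 0, 10, 3, 4, 5, 9, 7, 8, 15, 1, 11, 12, 13, 14, 6]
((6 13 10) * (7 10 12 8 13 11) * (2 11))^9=(13)(2 6 10 7 11)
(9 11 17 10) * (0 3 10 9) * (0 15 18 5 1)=[3, 0, 2, 10, 4, 1, 6, 7, 8, 11, 15, 17, 12, 13, 14, 18, 16, 9, 5]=(0 3 10 15 18 5 1)(9 11 17)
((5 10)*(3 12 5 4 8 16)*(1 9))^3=((1 9)(3 12 5 10 4 8 16))^3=(1 9)(3 10 16 5 8 12 4)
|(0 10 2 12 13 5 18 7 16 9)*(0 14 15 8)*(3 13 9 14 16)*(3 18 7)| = 45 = |(0 10 2 12 9 16 14 15 8)(3 13 5 7 18)|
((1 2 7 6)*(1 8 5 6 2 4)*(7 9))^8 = ((1 4)(2 9 7)(5 6 8))^8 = (2 7 9)(5 8 6)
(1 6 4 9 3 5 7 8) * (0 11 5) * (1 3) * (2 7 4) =(0 11 5 4 9 1 6 2 7 8 3) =[11, 6, 7, 0, 9, 4, 2, 8, 3, 1, 10, 5]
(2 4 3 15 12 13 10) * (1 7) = (1 7)(2 4 3 15 12 13 10) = [0, 7, 4, 15, 3, 5, 6, 1, 8, 9, 2, 11, 13, 10, 14, 12]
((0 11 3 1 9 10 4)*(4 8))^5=((0 11 3 1 9 10 8 4))^5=(0 10 3 4 9 11 8 1)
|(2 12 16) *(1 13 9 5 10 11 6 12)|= |(1 13 9 5 10 11 6 12 16 2)|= 10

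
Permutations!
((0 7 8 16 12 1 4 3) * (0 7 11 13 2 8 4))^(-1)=(0 1 12 16 8 2 13 11)(3 4 7)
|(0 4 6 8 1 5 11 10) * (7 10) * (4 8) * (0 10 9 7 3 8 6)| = 30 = |(0 6 4)(1 5 11 3 8)(7 9)|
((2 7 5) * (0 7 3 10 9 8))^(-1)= ((0 7 5 2 3 10 9 8))^(-1)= (0 8 9 10 3 2 5 7)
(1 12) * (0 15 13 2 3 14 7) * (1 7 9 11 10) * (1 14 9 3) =(0 15 13 2 1 12 7)(3 9 11 10 14) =[15, 12, 1, 9, 4, 5, 6, 0, 8, 11, 14, 10, 7, 2, 3, 13]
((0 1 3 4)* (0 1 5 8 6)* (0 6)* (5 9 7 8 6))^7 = ((0 9 7 8)(1 3 4)(5 6))^7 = (0 8 7 9)(1 3 4)(5 6)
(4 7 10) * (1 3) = [0, 3, 2, 1, 7, 5, 6, 10, 8, 9, 4] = (1 3)(4 7 10)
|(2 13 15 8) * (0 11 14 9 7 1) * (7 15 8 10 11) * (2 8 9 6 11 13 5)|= 12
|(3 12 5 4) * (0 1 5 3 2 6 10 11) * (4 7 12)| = 11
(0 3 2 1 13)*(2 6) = (0 3 6 2 1 13) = [3, 13, 1, 6, 4, 5, 2, 7, 8, 9, 10, 11, 12, 0]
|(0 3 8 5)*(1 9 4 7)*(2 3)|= |(0 2 3 8 5)(1 9 4 7)|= 20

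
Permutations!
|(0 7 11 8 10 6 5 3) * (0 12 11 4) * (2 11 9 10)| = |(0 7 4)(2 11 8)(3 12 9 10 6 5)| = 6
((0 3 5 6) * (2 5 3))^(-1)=(0 6 5 2)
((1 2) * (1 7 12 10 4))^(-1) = (1 4 10 12 7 2)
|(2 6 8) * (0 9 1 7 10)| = |(0 9 1 7 10)(2 6 8)| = 15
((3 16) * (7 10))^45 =(3 16)(7 10)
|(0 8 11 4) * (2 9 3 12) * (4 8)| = 4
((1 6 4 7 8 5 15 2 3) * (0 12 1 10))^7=(0 5 1 2 4 10 8 12 15 6 3 7)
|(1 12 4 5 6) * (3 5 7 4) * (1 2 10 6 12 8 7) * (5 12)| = |(1 8 7 4)(2 10 6)(3 12)| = 12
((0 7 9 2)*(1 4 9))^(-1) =(0 2 9 4 1 7)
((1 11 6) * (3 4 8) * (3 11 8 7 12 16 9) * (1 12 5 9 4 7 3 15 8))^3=((3 7 5 9 15 8 11 6 12 16 4))^3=(3 9 11 16 7 15 6 4 5 8 12)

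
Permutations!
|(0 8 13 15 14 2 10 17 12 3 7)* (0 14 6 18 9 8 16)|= 42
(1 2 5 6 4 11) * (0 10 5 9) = [10, 2, 9, 3, 11, 6, 4, 7, 8, 0, 5, 1] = (0 10 5 6 4 11 1 2 9)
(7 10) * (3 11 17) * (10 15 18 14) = (3 11 17)(7 15 18 14 10) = [0, 1, 2, 11, 4, 5, 6, 15, 8, 9, 7, 17, 12, 13, 10, 18, 16, 3, 14]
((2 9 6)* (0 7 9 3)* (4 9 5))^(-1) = (0 3 2 6 9 4 5 7)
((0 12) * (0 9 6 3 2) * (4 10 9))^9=((0 12 4 10 9 6 3 2))^9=(0 12 4 10 9 6 3 2)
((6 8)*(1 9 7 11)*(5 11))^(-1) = ((1 9 7 5 11)(6 8))^(-1) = (1 11 5 7 9)(6 8)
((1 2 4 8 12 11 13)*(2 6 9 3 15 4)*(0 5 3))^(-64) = (0 13 4)(1 8 5)(3 6 12)(9 11 15)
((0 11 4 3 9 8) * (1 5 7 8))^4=(0 9 8 3 7 4 5 11 1)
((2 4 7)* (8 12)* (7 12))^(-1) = ((2 4 12 8 7))^(-1) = (2 7 8 12 4)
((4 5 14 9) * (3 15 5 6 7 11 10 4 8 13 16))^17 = ((3 15 5 14 9 8 13 16)(4 6 7 11 10))^17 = (3 15 5 14 9 8 13 16)(4 7 10 6 11)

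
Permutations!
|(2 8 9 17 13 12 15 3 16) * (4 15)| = |(2 8 9 17 13 12 4 15 3 16)| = 10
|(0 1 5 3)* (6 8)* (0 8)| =|(0 1 5 3 8 6)| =6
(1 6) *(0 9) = (0 9)(1 6) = [9, 6, 2, 3, 4, 5, 1, 7, 8, 0]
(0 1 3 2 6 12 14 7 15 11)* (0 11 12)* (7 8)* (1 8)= (0 8 7 15 12 14 1 3 2 6)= [8, 3, 6, 2, 4, 5, 0, 15, 7, 9, 10, 11, 14, 13, 1, 12]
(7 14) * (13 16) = [0, 1, 2, 3, 4, 5, 6, 14, 8, 9, 10, 11, 12, 16, 7, 15, 13] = (7 14)(13 16)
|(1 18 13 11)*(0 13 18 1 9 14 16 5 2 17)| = 9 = |(18)(0 13 11 9 14 16 5 2 17)|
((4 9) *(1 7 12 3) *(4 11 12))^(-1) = ((1 7 4 9 11 12 3))^(-1) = (1 3 12 11 9 4 7)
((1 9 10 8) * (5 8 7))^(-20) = ((1 9 10 7 5 8))^(-20) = (1 5 10)(7 9 8)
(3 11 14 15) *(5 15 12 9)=(3 11 14 12 9 5 15)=[0, 1, 2, 11, 4, 15, 6, 7, 8, 5, 10, 14, 9, 13, 12, 3]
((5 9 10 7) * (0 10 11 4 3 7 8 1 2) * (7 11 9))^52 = ((0 10 8 1 2)(3 11 4)(5 7))^52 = (0 8 2 10 1)(3 11 4)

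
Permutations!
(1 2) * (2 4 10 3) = (1 4 10 3 2) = [0, 4, 1, 2, 10, 5, 6, 7, 8, 9, 3]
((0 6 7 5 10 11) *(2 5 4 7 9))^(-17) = (0 5 6 10 9 11 2)(4 7) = ((0 6 9 2 5 10 11)(4 7))^(-17)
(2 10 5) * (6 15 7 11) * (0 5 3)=[5, 1, 10, 0, 4, 2, 15, 11, 8, 9, 3, 6, 12, 13, 14, 7]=(0 5 2 10 3)(6 15 7 11)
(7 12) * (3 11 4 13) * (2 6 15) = (2 6 15)(3 11 4 13)(7 12) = [0, 1, 6, 11, 13, 5, 15, 12, 8, 9, 10, 4, 7, 3, 14, 2]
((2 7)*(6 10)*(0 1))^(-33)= ((0 1)(2 7)(6 10))^(-33)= (0 1)(2 7)(6 10)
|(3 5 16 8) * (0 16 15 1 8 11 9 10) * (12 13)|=|(0 16 11 9 10)(1 8 3 5 15)(12 13)|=10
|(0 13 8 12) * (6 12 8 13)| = |(13)(0 6 12)| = 3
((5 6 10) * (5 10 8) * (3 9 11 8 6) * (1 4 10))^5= (11)(1 10 4)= ((1 4 10)(3 9 11 8 5))^5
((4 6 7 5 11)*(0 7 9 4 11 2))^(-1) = (11)(0 2 5 7)(4 9 6)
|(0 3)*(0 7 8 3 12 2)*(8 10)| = 12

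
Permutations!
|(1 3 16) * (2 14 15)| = |(1 3 16)(2 14 15)| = 3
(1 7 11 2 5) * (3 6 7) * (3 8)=(1 8 3 6 7 11 2 5)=[0, 8, 5, 6, 4, 1, 7, 11, 3, 9, 10, 2]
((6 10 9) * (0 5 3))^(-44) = (0 5 3)(6 10 9)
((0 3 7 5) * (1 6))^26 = (0 7)(3 5)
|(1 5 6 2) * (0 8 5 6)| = 3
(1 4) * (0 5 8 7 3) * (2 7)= [5, 4, 7, 0, 1, 8, 6, 3, 2]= (0 5 8 2 7 3)(1 4)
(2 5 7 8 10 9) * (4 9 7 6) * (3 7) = (2 5 6 4 9)(3 7 8 10) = [0, 1, 5, 7, 9, 6, 4, 8, 10, 2, 3]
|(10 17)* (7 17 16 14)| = 5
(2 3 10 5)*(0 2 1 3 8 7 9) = (0 2 8 7 9)(1 3 10 5) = [2, 3, 8, 10, 4, 1, 6, 9, 7, 0, 5]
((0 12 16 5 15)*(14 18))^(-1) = (0 15 5 16 12)(14 18)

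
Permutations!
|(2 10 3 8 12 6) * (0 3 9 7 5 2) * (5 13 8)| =11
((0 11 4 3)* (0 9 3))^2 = ((0 11 4)(3 9))^2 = (0 4 11)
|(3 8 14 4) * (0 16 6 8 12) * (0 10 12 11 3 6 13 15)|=4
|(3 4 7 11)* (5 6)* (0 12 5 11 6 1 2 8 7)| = 11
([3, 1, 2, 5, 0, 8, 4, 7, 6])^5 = (0 4 6 8 5 3)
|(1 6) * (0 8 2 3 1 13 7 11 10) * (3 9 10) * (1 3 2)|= 10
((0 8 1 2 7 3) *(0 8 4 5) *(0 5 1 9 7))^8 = (9)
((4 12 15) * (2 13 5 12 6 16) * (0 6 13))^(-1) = ((0 6 16 2)(4 13 5 12 15))^(-1) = (0 2 16 6)(4 15 12 5 13)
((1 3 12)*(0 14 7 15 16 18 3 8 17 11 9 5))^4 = (0 16 1 9 7 3 17)(5 15 12 11 14 18 8)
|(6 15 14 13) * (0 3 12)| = 12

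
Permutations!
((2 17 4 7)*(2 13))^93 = (2 7 17 13 4)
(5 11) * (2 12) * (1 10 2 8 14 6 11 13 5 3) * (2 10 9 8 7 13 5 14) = (1 9 8 2 12 7 13 14 6 11 3) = [0, 9, 12, 1, 4, 5, 11, 13, 2, 8, 10, 3, 7, 14, 6]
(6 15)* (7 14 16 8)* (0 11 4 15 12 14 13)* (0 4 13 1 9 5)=(0 11 13 4 15 6 12 14 16 8 7 1 9 5)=[11, 9, 2, 3, 15, 0, 12, 1, 7, 5, 10, 13, 14, 4, 16, 6, 8]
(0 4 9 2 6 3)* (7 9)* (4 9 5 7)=[9, 1, 6, 0, 4, 7, 3, 5, 8, 2]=(0 9 2 6 3)(5 7)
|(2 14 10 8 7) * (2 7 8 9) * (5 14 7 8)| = 7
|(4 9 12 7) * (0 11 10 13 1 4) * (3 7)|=10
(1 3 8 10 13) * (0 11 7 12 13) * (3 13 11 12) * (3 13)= [12, 3, 2, 8, 4, 5, 6, 13, 10, 9, 0, 7, 11, 1]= (0 12 11 7 13 1 3 8 10)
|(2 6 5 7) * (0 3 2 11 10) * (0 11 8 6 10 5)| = |(0 3 2 10 11 5 7 8 6)| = 9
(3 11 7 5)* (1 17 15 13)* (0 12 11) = [12, 17, 2, 0, 4, 3, 6, 5, 8, 9, 10, 7, 11, 1, 14, 13, 16, 15] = (0 12 11 7 5 3)(1 17 15 13)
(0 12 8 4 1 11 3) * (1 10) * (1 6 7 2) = (0 12 8 4 10 6 7 2 1 11 3) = [12, 11, 1, 0, 10, 5, 7, 2, 4, 9, 6, 3, 8]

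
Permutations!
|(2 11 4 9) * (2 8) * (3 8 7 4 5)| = |(2 11 5 3 8)(4 9 7)| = 15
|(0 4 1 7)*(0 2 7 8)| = |(0 4 1 8)(2 7)| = 4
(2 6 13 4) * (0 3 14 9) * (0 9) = [3, 1, 6, 14, 2, 5, 13, 7, 8, 9, 10, 11, 12, 4, 0] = (0 3 14)(2 6 13 4)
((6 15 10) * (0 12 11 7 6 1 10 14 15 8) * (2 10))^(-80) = (15)(0 6 11)(1 2 10)(7 12 8)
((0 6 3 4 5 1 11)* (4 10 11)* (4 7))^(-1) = (0 11 10 3 6)(1 5 4 7) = ((0 6 3 10 11)(1 7 4 5))^(-1)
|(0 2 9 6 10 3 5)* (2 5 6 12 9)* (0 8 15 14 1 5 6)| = |(0 6 10 3)(1 5 8 15 14)(9 12)| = 20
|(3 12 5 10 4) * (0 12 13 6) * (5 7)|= 9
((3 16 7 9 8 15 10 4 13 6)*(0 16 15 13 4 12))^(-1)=(0 12 10 15 3 6 13 8 9 7 16)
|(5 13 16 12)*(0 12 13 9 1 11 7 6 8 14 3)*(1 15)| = |(0 12 5 9 15 1 11 7 6 8 14 3)(13 16)| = 12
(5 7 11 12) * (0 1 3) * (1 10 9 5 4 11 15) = (0 10 9 5 7 15 1 3)(4 11 12) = [10, 3, 2, 0, 11, 7, 6, 15, 8, 5, 9, 12, 4, 13, 14, 1]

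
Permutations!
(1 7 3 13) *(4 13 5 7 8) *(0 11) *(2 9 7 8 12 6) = (0 11)(1 12 6 2 9 7 3 5 8 4 13) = [11, 12, 9, 5, 13, 8, 2, 3, 4, 7, 10, 0, 6, 1]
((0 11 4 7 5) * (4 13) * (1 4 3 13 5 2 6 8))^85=((0 11 5)(1 4 7 2 6 8)(3 13))^85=(0 11 5)(1 4 7 2 6 8)(3 13)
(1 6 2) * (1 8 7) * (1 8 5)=(1 6 2 5)(7 8)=[0, 6, 5, 3, 4, 1, 2, 8, 7]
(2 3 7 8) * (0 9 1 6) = [9, 6, 3, 7, 4, 5, 0, 8, 2, 1] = (0 9 1 6)(2 3 7 8)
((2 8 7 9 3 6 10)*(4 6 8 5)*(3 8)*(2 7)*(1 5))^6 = ((1 5 4 6 10 7 9 8 2))^6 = (1 9 6)(2 7 4)(5 8 10)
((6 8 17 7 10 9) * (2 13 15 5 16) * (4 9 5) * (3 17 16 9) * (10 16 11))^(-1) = (2 16 7 17 3 4 15 13)(5 10 11 8 6 9)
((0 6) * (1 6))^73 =((0 1 6))^73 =(0 1 6)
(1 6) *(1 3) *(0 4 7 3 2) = (0 4 7 3 1 6 2) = [4, 6, 0, 1, 7, 5, 2, 3]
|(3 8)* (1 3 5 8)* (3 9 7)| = 4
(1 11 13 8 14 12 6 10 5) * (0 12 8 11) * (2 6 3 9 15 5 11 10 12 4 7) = (0 4 7 2 6 12 3 9 15 5 1)(8 14)(10 11 13) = [4, 0, 6, 9, 7, 1, 12, 2, 14, 15, 11, 13, 3, 10, 8, 5]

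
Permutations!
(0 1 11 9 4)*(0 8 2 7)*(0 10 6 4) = (0 1 11 9)(2 7 10 6 4 8) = [1, 11, 7, 3, 8, 5, 4, 10, 2, 0, 6, 9]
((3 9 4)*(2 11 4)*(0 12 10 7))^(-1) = (0 7 10 12)(2 9 3 4 11)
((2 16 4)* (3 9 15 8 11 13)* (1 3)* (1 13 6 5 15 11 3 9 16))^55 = (16)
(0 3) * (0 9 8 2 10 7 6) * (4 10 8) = (0 3 9 4 10 7 6)(2 8) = [3, 1, 8, 9, 10, 5, 0, 6, 2, 4, 7]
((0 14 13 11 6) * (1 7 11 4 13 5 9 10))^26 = (0 6 11 7 1 10 9 5 14)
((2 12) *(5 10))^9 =((2 12)(5 10))^9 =(2 12)(5 10)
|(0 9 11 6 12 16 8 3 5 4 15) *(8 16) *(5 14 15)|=18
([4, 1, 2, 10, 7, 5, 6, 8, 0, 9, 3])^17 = [4, 1, 2, 10, 7, 5, 6, 8, 0, 9, 3]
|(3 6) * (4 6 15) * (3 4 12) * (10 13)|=6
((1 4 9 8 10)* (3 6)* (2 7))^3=((1 4 9 8 10)(2 7)(3 6))^3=(1 8 4 10 9)(2 7)(3 6)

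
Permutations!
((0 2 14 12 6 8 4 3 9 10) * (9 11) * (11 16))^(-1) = ((0 2 14 12 6 8 4 3 16 11 9 10))^(-1) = (0 10 9 11 16 3 4 8 6 12 14 2)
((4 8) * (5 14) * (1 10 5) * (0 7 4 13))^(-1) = (0 13 8 4 7)(1 14 5 10)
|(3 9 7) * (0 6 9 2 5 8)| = 8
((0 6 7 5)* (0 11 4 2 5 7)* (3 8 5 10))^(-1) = ((0 6)(2 10 3 8 5 11 4))^(-1) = (0 6)(2 4 11 5 8 3 10)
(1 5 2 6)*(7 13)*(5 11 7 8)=[0, 11, 6, 3, 4, 2, 1, 13, 5, 9, 10, 7, 12, 8]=(1 11 7 13 8 5 2 6)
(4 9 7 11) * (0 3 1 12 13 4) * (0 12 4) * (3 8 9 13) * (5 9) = (0 8 5 9 7 11 12 3 1 4 13) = [8, 4, 2, 1, 13, 9, 6, 11, 5, 7, 10, 12, 3, 0]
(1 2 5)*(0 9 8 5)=(0 9 8 5 1 2)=[9, 2, 0, 3, 4, 1, 6, 7, 5, 8]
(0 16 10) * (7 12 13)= (0 16 10)(7 12 13)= [16, 1, 2, 3, 4, 5, 6, 12, 8, 9, 0, 11, 13, 7, 14, 15, 10]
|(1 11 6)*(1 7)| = |(1 11 6 7)| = 4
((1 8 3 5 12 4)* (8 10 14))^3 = (1 8 12 10 3 4 14 5)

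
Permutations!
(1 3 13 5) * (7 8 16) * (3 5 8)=(1 5)(3 13 8 16 7)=[0, 5, 2, 13, 4, 1, 6, 3, 16, 9, 10, 11, 12, 8, 14, 15, 7]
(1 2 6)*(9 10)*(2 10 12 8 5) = (1 10 9 12 8 5 2 6) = [0, 10, 6, 3, 4, 2, 1, 7, 5, 12, 9, 11, 8]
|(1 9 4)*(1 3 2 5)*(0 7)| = |(0 7)(1 9 4 3 2 5)| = 6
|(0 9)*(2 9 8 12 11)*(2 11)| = |(0 8 12 2 9)| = 5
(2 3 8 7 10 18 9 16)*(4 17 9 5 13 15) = (2 3 8 7 10 18 5 13 15 4 17 9 16) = [0, 1, 3, 8, 17, 13, 6, 10, 7, 16, 18, 11, 12, 15, 14, 4, 2, 9, 5]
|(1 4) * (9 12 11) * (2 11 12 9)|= 2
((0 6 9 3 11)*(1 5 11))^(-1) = ((0 6 9 3 1 5 11))^(-1) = (0 11 5 1 3 9 6)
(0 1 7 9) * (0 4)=[1, 7, 2, 3, 0, 5, 6, 9, 8, 4]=(0 1 7 9 4)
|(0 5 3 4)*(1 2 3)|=6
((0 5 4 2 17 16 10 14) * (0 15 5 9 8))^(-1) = ((0 9 8)(2 17 16 10 14 15 5 4))^(-1) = (0 8 9)(2 4 5 15 14 10 16 17)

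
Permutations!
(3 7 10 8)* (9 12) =(3 7 10 8)(9 12) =[0, 1, 2, 7, 4, 5, 6, 10, 3, 12, 8, 11, 9]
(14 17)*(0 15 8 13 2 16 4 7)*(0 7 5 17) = (0 15 8 13 2 16 4 5 17 14) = [15, 1, 16, 3, 5, 17, 6, 7, 13, 9, 10, 11, 12, 2, 0, 8, 4, 14]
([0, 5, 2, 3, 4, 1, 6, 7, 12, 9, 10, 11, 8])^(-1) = [0, 5, 2, 3, 4, 1, 6, 7, 12, 9, 10, 11, 8]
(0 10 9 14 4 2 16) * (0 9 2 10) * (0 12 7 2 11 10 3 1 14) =[12, 14, 16, 1, 3, 5, 6, 2, 8, 0, 11, 10, 7, 13, 4, 15, 9] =(0 12 7 2 16 9)(1 14 4 3)(10 11)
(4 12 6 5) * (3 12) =[0, 1, 2, 12, 3, 4, 5, 7, 8, 9, 10, 11, 6] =(3 12 6 5 4)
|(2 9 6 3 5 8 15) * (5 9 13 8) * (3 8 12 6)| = |(2 13 12 6 8 15)(3 9)| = 6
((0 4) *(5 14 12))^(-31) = (0 4)(5 12 14)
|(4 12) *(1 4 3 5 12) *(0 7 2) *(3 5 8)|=6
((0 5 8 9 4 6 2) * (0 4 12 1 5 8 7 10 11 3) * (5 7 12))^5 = (0 1)(2 6 4)(3 12)(5 11)(7 8)(9 10)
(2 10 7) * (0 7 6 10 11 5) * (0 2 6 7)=(2 11 5)(6 10 7)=[0, 1, 11, 3, 4, 2, 10, 6, 8, 9, 7, 5]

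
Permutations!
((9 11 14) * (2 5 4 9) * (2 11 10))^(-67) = ((2 5 4 9 10)(11 14))^(-67) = (2 9 5 10 4)(11 14)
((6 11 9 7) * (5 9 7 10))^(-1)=((5 9 10)(6 11 7))^(-1)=(5 10 9)(6 7 11)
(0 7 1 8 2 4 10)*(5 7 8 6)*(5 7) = (0 8 2 4 10)(1 6 7) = [8, 6, 4, 3, 10, 5, 7, 1, 2, 9, 0]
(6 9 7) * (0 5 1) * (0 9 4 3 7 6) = [5, 9, 2, 7, 3, 1, 4, 0, 8, 6] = (0 5 1 9 6 4 3 7)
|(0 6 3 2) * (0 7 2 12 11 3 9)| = 6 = |(0 6 9)(2 7)(3 12 11)|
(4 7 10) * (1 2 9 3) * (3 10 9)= (1 2 3)(4 7 9 10)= [0, 2, 3, 1, 7, 5, 6, 9, 8, 10, 4]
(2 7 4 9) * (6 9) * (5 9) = [0, 1, 7, 3, 6, 9, 5, 4, 8, 2] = (2 7 4 6 5 9)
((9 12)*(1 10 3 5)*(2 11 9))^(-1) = (1 5 3 10)(2 12 9 11)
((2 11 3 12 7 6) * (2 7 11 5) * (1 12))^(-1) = (1 3 11 12)(2 5)(6 7)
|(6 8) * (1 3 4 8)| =5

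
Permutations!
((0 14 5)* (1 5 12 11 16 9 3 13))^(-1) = (0 5 1 13 3 9 16 11 12 14)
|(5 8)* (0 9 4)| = |(0 9 4)(5 8)| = 6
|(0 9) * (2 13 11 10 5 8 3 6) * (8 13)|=4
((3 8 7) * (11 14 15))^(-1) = (3 7 8)(11 15 14)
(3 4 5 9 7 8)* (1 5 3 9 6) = (1 5 6)(3 4)(7 8 9) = [0, 5, 2, 4, 3, 6, 1, 8, 9, 7]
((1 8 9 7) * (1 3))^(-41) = (1 3 7 9 8) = ((1 8 9 7 3))^(-41)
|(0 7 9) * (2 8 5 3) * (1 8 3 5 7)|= 10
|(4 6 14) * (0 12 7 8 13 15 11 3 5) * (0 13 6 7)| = |(0 12)(3 5 13 15 11)(4 7 8 6 14)| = 10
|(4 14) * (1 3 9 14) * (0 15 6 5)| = 20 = |(0 15 6 5)(1 3 9 14 4)|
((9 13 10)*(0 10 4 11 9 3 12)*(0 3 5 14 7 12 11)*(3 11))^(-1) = (0 4 13 9 11 12 7 14 5 10)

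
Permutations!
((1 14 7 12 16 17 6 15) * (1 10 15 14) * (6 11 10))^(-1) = (6 15 10 11 17 16 12 7 14)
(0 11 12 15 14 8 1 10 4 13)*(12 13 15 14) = (0 11 13)(1 10 4 15 12 14 8) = [11, 10, 2, 3, 15, 5, 6, 7, 1, 9, 4, 13, 14, 0, 8, 12]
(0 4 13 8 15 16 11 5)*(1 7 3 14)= (0 4 13 8 15 16 11 5)(1 7 3 14)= [4, 7, 2, 14, 13, 0, 6, 3, 15, 9, 10, 5, 12, 8, 1, 16, 11]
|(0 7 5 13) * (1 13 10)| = |(0 7 5 10 1 13)| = 6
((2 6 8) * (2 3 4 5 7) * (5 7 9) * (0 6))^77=(5 9)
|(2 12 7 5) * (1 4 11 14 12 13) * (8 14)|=|(1 4 11 8 14 12 7 5 2 13)|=10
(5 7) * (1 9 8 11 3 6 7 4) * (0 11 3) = [11, 9, 2, 6, 1, 4, 7, 5, 3, 8, 10, 0] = (0 11)(1 9 8 3 6 7 5 4)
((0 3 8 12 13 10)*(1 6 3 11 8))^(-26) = (0 13 8)(1 6 3)(10 12 11)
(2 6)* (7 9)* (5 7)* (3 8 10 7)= (2 6)(3 8 10 7 9 5)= [0, 1, 6, 8, 4, 3, 2, 9, 10, 5, 7]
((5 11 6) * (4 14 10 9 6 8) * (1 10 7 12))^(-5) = (1 8 10 4 9 14 6 7 5 12 11)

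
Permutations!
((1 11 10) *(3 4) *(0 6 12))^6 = ((0 6 12)(1 11 10)(3 4))^6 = (12)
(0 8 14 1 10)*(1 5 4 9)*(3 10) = (0 8 14 5 4 9 1 3 10) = [8, 3, 2, 10, 9, 4, 6, 7, 14, 1, 0, 11, 12, 13, 5]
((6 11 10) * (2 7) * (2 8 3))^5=(2 7 8 3)(6 10 11)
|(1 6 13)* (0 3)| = 6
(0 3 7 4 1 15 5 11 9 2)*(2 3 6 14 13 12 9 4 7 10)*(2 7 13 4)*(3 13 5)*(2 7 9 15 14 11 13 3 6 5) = [5, 14, 0, 10, 1, 13, 11, 2, 8, 3, 9, 7, 15, 12, 4, 6] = (0 5 13 12 15 6 11 7 2)(1 14 4)(3 10 9)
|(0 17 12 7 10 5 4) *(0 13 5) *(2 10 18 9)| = 24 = |(0 17 12 7 18 9 2 10)(4 13 5)|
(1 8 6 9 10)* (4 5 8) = (1 4 5 8 6 9 10) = [0, 4, 2, 3, 5, 8, 9, 7, 6, 10, 1]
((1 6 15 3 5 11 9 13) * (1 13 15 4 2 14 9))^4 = ((1 6 4 2 14 9 15 3 5 11))^4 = (1 14 5 4 15)(2 3 6 9 11)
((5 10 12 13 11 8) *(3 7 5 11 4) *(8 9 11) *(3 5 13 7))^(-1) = ((4 5 10 12 7 13)(9 11))^(-1) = (4 13 7 12 10 5)(9 11)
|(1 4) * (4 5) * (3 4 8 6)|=|(1 5 8 6 3 4)|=6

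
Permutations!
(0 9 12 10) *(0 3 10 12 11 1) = (12)(0 9 11 1)(3 10) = [9, 0, 2, 10, 4, 5, 6, 7, 8, 11, 3, 1, 12]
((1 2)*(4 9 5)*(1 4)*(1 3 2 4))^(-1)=(1 2 3 5 9 4)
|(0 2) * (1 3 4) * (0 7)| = |(0 2 7)(1 3 4)| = 3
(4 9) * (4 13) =(4 9 13) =[0, 1, 2, 3, 9, 5, 6, 7, 8, 13, 10, 11, 12, 4]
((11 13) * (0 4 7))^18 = ((0 4 7)(11 13))^18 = (13)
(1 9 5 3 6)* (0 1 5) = (0 1 9)(3 6 5) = [1, 9, 2, 6, 4, 3, 5, 7, 8, 0]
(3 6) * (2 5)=[0, 1, 5, 6, 4, 2, 3]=(2 5)(3 6)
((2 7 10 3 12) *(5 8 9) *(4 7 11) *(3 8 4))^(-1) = ((2 11 3 12)(4 7 10 8 9 5))^(-1) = (2 12 3 11)(4 5 9 8 10 7)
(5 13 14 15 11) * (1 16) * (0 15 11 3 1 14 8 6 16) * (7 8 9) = (0 15 3 1)(5 13 9 7 8 6 16 14 11) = [15, 0, 2, 1, 4, 13, 16, 8, 6, 7, 10, 5, 12, 9, 11, 3, 14]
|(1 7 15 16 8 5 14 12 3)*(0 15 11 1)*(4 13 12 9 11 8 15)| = |(0 4 13 12 3)(1 7 8 5 14 9 11)(15 16)| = 70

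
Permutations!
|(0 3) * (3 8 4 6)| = |(0 8 4 6 3)| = 5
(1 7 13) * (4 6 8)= [0, 7, 2, 3, 6, 5, 8, 13, 4, 9, 10, 11, 12, 1]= (1 7 13)(4 6 8)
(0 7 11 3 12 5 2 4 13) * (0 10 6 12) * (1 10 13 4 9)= (13)(0 7 11 3)(1 10 6 12 5 2 9)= [7, 10, 9, 0, 4, 2, 12, 11, 8, 1, 6, 3, 5, 13]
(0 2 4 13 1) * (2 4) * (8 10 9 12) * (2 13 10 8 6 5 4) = (0 2 13 1)(4 10 9 12 6 5) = [2, 0, 13, 3, 10, 4, 5, 7, 8, 12, 9, 11, 6, 1]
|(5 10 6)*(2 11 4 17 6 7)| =|(2 11 4 17 6 5 10 7)| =8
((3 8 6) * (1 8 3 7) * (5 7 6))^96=((1 8 5 7))^96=(8)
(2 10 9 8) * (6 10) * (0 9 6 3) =(0 9 8 2 3)(6 10) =[9, 1, 3, 0, 4, 5, 10, 7, 2, 8, 6]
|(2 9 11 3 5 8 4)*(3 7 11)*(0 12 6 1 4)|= |(0 12 6 1 4 2 9 3 5 8)(7 11)|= 10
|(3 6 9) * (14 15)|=|(3 6 9)(14 15)|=6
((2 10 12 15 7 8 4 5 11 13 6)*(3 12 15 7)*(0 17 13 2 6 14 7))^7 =((0 17 13 14 7 8 4 5 11 2 10 15 3 12))^7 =(0 5)(2 13)(3 8)(4 12)(7 15)(10 14)(11 17)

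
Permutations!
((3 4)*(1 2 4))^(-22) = (1 4)(2 3)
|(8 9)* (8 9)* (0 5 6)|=|(9)(0 5 6)|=3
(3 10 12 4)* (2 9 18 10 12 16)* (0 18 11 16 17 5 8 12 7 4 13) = (0 18 10 17 5 8 12 13)(2 9 11 16)(3 7 4) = [18, 1, 9, 7, 3, 8, 6, 4, 12, 11, 17, 16, 13, 0, 14, 15, 2, 5, 10]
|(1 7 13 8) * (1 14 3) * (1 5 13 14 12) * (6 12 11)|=|(1 7 14 3 5 13 8 11 6 12)|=10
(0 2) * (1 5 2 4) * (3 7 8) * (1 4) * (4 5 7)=[1, 7, 0, 4, 5, 2, 6, 8, 3]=(0 1 7 8 3 4 5 2)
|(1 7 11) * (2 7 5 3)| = 6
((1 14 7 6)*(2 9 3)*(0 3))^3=((0 3 2 9)(1 14 7 6))^3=(0 9 2 3)(1 6 7 14)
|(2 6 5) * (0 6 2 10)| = |(0 6 5 10)| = 4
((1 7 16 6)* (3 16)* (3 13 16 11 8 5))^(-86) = ((1 7 13 16 6)(3 11 8 5))^(-86) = (1 6 16 13 7)(3 8)(5 11)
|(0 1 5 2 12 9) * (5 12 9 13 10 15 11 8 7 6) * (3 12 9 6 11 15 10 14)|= 12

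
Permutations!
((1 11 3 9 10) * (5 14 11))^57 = ((1 5 14 11 3 9 10))^57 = (1 5 14 11 3 9 10)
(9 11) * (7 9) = (7 9 11) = [0, 1, 2, 3, 4, 5, 6, 9, 8, 11, 10, 7]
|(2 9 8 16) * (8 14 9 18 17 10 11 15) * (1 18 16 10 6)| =|(1 18 17 6)(2 16)(8 10 11 15)(9 14)| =4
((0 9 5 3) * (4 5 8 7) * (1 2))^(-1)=(0 3 5 4 7 8 9)(1 2)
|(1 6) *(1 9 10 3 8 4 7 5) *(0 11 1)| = |(0 11 1 6 9 10 3 8 4 7 5)| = 11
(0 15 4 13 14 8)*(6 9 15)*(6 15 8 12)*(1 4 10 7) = (0 15 10 7 1 4 13 14 12 6 9 8) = [15, 4, 2, 3, 13, 5, 9, 1, 0, 8, 7, 11, 6, 14, 12, 10]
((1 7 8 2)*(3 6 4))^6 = ((1 7 8 2)(3 6 4))^6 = (1 8)(2 7)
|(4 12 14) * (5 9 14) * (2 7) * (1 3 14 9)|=6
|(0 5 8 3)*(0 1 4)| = |(0 5 8 3 1 4)| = 6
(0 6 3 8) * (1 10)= (0 6 3 8)(1 10)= [6, 10, 2, 8, 4, 5, 3, 7, 0, 9, 1]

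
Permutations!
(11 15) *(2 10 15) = [0, 1, 10, 3, 4, 5, 6, 7, 8, 9, 15, 2, 12, 13, 14, 11] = (2 10 15 11)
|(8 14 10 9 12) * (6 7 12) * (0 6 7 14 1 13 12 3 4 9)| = 4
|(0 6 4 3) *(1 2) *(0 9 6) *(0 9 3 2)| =6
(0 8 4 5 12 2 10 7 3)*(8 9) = [9, 1, 10, 0, 5, 12, 6, 3, 4, 8, 7, 11, 2] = (0 9 8 4 5 12 2 10 7 3)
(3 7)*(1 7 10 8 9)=(1 7 3 10 8 9)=[0, 7, 2, 10, 4, 5, 6, 3, 9, 1, 8]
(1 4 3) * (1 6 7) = (1 4 3 6 7) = [0, 4, 2, 6, 3, 5, 7, 1]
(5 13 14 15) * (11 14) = [0, 1, 2, 3, 4, 13, 6, 7, 8, 9, 10, 14, 12, 11, 15, 5] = (5 13 11 14 15)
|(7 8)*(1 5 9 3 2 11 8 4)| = 9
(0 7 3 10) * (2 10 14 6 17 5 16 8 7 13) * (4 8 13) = (0 4 8 7 3 14 6 17 5 16 13 2 10) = [4, 1, 10, 14, 8, 16, 17, 3, 7, 9, 0, 11, 12, 2, 6, 15, 13, 5]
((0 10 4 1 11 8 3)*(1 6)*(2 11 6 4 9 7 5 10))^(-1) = ((0 2 11 8 3)(1 6)(5 10 9 7))^(-1) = (0 3 8 11 2)(1 6)(5 7 9 10)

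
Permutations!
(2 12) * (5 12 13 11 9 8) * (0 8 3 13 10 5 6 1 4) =(0 8 6 1 4)(2 10 5 12)(3 13 11 9) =[8, 4, 10, 13, 0, 12, 1, 7, 6, 3, 5, 9, 2, 11]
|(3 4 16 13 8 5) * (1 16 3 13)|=|(1 16)(3 4)(5 13 8)|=6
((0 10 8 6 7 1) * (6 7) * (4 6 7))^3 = ((0 10 8 4 6 7 1))^3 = (0 4 1 8 7 10 6)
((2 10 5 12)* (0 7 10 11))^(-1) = ((0 7 10 5 12 2 11))^(-1) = (0 11 2 12 5 10 7)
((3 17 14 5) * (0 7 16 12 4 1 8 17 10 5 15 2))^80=((0 7 16 12 4 1 8 17 14 15 2)(3 10 5))^80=(0 12 8 15 7 4 17 2 16 1 14)(3 5 10)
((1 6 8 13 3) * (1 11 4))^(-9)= (1 11 13 6 4 3 8)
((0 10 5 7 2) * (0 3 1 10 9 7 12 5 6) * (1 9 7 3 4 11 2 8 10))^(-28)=(12)(0 8 6 7 10)(2 11 4)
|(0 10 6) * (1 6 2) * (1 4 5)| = |(0 10 2 4 5 1 6)| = 7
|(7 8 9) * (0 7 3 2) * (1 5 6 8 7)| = |(0 1 5 6 8 9 3 2)| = 8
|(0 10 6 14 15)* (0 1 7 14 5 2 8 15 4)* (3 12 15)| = |(0 10 6 5 2 8 3 12 15 1 7 14 4)| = 13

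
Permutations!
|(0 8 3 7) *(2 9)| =|(0 8 3 7)(2 9)| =4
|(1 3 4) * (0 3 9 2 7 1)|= |(0 3 4)(1 9 2 7)|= 12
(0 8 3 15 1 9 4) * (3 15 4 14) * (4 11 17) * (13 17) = (0 8 15 1 9 14 3 11 13 17 4) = [8, 9, 2, 11, 0, 5, 6, 7, 15, 14, 10, 13, 12, 17, 3, 1, 16, 4]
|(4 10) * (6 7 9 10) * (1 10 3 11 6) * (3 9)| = 12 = |(1 10 4)(3 11 6 7)|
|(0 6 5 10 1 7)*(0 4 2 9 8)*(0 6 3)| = |(0 3)(1 7 4 2 9 8 6 5 10)| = 18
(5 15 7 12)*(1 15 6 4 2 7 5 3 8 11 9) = (1 15 5 6 4 2 7 12 3 8 11 9) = [0, 15, 7, 8, 2, 6, 4, 12, 11, 1, 10, 9, 3, 13, 14, 5]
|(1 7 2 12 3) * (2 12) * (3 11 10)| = 6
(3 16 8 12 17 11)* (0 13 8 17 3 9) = (0 13 8 12 3 16 17 11 9) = [13, 1, 2, 16, 4, 5, 6, 7, 12, 0, 10, 9, 3, 8, 14, 15, 17, 11]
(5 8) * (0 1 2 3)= [1, 2, 3, 0, 4, 8, 6, 7, 5]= (0 1 2 3)(5 8)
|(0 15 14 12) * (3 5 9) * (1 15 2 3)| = 9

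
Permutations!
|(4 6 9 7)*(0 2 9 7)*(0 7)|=6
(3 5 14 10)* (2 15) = (2 15)(3 5 14 10) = [0, 1, 15, 5, 4, 14, 6, 7, 8, 9, 3, 11, 12, 13, 10, 2]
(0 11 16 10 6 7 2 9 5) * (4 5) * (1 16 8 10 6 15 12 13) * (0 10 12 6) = (0 11 8 12 13 1 16)(2 9 4 5 10 15 6 7) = [11, 16, 9, 3, 5, 10, 7, 2, 12, 4, 15, 8, 13, 1, 14, 6, 0]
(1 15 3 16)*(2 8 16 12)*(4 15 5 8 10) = (1 5 8 16)(2 10 4 15 3 12) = [0, 5, 10, 12, 15, 8, 6, 7, 16, 9, 4, 11, 2, 13, 14, 3, 1]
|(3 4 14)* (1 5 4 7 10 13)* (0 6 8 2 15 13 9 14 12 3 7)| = |(0 6 8 2 15 13 1 5 4 12 3)(7 10 9 14)| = 44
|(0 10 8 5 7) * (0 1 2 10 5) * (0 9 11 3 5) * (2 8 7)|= |(1 8 9 11 3 5 2 10 7)|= 9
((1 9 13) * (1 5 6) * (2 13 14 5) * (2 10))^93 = ((1 9 14 5 6)(2 13 10))^93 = (1 5 9 6 14)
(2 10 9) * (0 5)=[5, 1, 10, 3, 4, 0, 6, 7, 8, 2, 9]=(0 5)(2 10 9)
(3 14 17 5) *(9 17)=(3 14 9 17 5)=[0, 1, 2, 14, 4, 3, 6, 7, 8, 17, 10, 11, 12, 13, 9, 15, 16, 5]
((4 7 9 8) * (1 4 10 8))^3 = ((1 4 7 9)(8 10))^3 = (1 9 7 4)(8 10)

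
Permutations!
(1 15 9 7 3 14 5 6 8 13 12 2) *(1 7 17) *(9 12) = (1 15 12 2 7 3 14 5 6 8 13 9 17) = [0, 15, 7, 14, 4, 6, 8, 3, 13, 17, 10, 11, 2, 9, 5, 12, 16, 1]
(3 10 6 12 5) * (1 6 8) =[0, 6, 2, 10, 4, 3, 12, 7, 1, 9, 8, 11, 5] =(1 6 12 5 3 10 8)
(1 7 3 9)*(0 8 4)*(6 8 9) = (0 9 1 7 3 6 8 4) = [9, 7, 2, 6, 0, 5, 8, 3, 4, 1]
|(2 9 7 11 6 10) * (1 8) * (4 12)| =|(1 8)(2 9 7 11 6 10)(4 12)| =6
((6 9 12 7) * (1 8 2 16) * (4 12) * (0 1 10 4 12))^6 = ((0 1 8 2 16 10 4)(6 9 12 7))^6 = (0 4 10 16 2 8 1)(6 12)(7 9)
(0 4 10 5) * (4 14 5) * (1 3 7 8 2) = (0 14 5)(1 3 7 8 2)(4 10) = [14, 3, 1, 7, 10, 0, 6, 8, 2, 9, 4, 11, 12, 13, 5]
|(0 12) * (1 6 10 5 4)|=|(0 12)(1 6 10 5 4)|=10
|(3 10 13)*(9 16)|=6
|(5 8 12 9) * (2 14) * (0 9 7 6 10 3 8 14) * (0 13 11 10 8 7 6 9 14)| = 30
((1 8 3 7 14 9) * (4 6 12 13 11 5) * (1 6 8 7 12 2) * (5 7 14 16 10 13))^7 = (1 9 2 14 6)(3 5 8 12 4)(7 10 11 16 13)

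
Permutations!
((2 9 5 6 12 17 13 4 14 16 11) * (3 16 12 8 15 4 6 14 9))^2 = ((2 3 16 11)(4 9 5 14 12 17 13 6 8 15))^2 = (2 16)(3 11)(4 5 12 13 8)(6 15 9 14 17)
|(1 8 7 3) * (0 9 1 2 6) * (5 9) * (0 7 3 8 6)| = 9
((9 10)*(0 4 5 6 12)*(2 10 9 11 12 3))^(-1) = ((0 4 5 6 3 2 10 11 12))^(-1) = (0 12 11 10 2 3 6 5 4)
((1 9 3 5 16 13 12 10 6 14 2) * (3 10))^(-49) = ((1 9 10 6 14 2)(3 5 16 13 12))^(-49) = (1 2 14 6 10 9)(3 5 16 13 12)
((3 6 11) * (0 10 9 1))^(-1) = ((0 10 9 1)(3 6 11))^(-1) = (0 1 9 10)(3 11 6)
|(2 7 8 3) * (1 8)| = 5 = |(1 8 3 2 7)|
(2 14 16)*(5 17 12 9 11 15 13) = (2 14 16)(5 17 12 9 11 15 13) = [0, 1, 14, 3, 4, 17, 6, 7, 8, 11, 10, 15, 9, 5, 16, 13, 2, 12]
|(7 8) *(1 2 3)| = |(1 2 3)(7 8)| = 6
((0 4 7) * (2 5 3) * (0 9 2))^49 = (9)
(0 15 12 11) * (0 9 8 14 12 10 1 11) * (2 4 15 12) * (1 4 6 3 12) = [1, 11, 6, 12, 15, 5, 3, 7, 14, 8, 4, 9, 0, 13, 2, 10] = (0 1 11 9 8 14 2 6 3 12)(4 15 10)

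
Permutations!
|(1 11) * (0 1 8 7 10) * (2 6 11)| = 8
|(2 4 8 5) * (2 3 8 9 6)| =12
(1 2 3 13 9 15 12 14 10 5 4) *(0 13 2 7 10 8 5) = [13, 7, 3, 2, 1, 4, 6, 10, 5, 15, 0, 11, 14, 9, 8, 12] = (0 13 9 15 12 14 8 5 4 1 7 10)(2 3)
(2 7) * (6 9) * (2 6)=(2 7 6 9)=[0, 1, 7, 3, 4, 5, 9, 6, 8, 2]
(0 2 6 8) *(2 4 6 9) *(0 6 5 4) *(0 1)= (0 1)(2 9)(4 5)(6 8)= [1, 0, 9, 3, 5, 4, 8, 7, 6, 2]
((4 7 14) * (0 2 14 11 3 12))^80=((0 2 14 4 7 11 3 12))^80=(14)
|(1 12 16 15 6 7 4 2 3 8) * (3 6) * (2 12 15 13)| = 28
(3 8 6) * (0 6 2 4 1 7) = [6, 7, 4, 8, 1, 5, 3, 0, 2] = (0 6 3 8 2 4 1 7)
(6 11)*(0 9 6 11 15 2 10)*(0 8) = (0 9 6 15 2 10 8) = [9, 1, 10, 3, 4, 5, 15, 7, 0, 6, 8, 11, 12, 13, 14, 2]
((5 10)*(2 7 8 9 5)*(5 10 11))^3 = ((2 7 8 9 10)(5 11))^3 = (2 9 7 10 8)(5 11)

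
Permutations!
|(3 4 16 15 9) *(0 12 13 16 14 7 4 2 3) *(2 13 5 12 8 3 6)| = 42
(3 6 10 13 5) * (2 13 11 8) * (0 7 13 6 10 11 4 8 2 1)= (0 7 13 5 3 10 4 8 1)(2 6 11)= [7, 0, 6, 10, 8, 3, 11, 13, 1, 9, 4, 2, 12, 5]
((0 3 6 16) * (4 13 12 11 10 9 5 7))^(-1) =((0 3 6 16)(4 13 12 11 10 9 5 7))^(-1) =(0 16 6 3)(4 7 5 9 10 11 12 13)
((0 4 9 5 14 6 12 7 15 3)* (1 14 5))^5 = (0 6)(1 15)(3 14)(4 12)(7 9)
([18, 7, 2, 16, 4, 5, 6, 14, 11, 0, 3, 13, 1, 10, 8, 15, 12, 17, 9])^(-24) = [0, 10, 2, 8, 4, 5, 6, 3, 12, 9, 14, 1, 13, 7, 16, 15, 11, 17, 18]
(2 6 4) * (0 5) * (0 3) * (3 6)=(0 5 6 4 2 3)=[5, 1, 3, 0, 2, 6, 4]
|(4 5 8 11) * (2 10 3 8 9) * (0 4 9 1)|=12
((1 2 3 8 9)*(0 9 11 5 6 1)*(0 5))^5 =(0 2 9 3 5 8 6 11 1)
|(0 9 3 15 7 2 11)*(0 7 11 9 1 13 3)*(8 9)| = |(0 1 13 3 15 11 7 2 8 9)| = 10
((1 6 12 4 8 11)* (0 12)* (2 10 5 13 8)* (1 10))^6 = ((0 12 4 2 1 6)(5 13 8 11 10))^6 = (5 13 8 11 10)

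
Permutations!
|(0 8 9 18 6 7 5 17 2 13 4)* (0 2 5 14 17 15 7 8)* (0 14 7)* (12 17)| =12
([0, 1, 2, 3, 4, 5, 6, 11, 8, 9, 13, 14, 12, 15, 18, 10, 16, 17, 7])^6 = (7 14)(11 18)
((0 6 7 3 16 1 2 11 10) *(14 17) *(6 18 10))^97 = ((0 18 10)(1 2 11 6 7 3 16)(14 17))^97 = (0 18 10)(1 16 3 7 6 11 2)(14 17)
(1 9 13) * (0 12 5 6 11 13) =[12, 9, 2, 3, 4, 6, 11, 7, 8, 0, 10, 13, 5, 1] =(0 12 5 6 11 13 1 9)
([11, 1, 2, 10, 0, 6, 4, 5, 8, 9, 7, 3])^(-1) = (0 4 6 5 7 10 3 11)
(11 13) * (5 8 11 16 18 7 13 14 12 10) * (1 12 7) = (1 12 10 5 8 11 14 7 13 16 18) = [0, 12, 2, 3, 4, 8, 6, 13, 11, 9, 5, 14, 10, 16, 7, 15, 18, 17, 1]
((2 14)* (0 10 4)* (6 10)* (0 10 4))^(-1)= (0 10 4 6)(2 14)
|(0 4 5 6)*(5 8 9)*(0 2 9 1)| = 4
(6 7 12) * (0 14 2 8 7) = (0 14 2 8 7 12 6) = [14, 1, 8, 3, 4, 5, 0, 12, 7, 9, 10, 11, 6, 13, 2]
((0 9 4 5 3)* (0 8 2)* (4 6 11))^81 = ((0 9 6 11 4 5 3 8 2))^81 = (11)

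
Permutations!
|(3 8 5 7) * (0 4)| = |(0 4)(3 8 5 7)| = 4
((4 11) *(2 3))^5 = (2 3)(4 11)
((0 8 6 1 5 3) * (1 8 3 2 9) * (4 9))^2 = ((0 3)(1 5 2 4 9)(6 8))^2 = (1 2 9 5 4)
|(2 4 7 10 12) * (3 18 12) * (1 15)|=14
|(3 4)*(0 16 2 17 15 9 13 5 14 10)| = 10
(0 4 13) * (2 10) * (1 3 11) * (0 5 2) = [4, 3, 10, 11, 13, 2, 6, 7, 8, 9, 0, 1, 12, 5] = (0 4 13 5 2 10)(1 3 11)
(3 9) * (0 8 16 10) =(0 8 16 10)(3 9) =[8, 1, 2, 9, 4, 5, 6, 7, 16, 3, 0, 11, 12, 13, 14, 15, 10]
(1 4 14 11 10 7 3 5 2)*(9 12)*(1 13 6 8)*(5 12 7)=(1 4 14 11 10 5 2 13 6 8)(3 12 9 7)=[0, 4, 13, 12, 14, 2, 8, 3, 1, 7, 5, 10, 9, 6, 11]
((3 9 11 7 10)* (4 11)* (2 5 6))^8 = ((2 5 6)(3 9 4 11 7 10))^8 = (2 6 5)(3 4 7)(9 11 10)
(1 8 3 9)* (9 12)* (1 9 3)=[0, 8, 2, 12, 4, 5, 6, 7, 1, 9, 10, 11, 3]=(1 8)(3 12)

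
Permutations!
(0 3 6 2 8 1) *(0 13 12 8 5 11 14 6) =(0 3)(1 13 12 8)(2 5 11 14 6) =[3, 13, 5, 0, 4, 11, 2, 7, 1, 9, 10, 14, 8, 12, 6]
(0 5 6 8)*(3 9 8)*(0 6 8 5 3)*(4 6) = (0 3 9 5 8 4 6) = [3, 1, 2, 9, 6, 8, 0, 7, 4, 5]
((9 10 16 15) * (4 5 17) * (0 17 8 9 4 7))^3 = ((0 17 7)(4 5 8 9 10 16 15))^3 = (17)(4 9 15 8 16 5 10)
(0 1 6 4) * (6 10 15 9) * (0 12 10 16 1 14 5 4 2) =(0 14 5 4 12 10 15 9 6 2)(1 16) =[14, 16, 0, 3, 12, 4, 2, 7, 8, 6, 15, 11, 10, 13, 5, 9, 1]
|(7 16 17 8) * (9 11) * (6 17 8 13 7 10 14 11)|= |(6 17 13 7 16 8 10 14 11 9)|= 10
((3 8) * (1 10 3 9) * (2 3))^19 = ((1 10 2 3 8 9))^19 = (1 10 2 3 8 9)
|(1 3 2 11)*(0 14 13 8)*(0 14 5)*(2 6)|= 30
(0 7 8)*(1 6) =(0 7 8)(1 6) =[7, 6, 2, 3, 4, 5, 1, 8, 0]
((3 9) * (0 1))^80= (9)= ((0 1)(3 9))^80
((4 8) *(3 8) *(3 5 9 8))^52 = (9)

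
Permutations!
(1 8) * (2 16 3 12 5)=(1 8)(2 16 3 12 5)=[0, 8, 16, 12, 4, 2, 6, 7, 1, 9, 10, 11, 5, 13, 14, 15, 3]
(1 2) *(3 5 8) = (1 2)(3 5 8) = [0, 2, 1, 5, 4, 8, 6, 7, 3]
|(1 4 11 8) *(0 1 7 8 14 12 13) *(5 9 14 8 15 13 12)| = 24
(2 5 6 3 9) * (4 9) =(2 5 6 3 4 9) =[0, 1, 5, 4, 9, 6, 3, 7, 8, 2]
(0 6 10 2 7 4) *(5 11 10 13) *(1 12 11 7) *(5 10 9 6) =(0 5 7 4)(1 12 11 9 6 13 10 2) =[5, 12, 1, 3, 0, 7, 13, 4, 8, 6, 2, 9, 11, 10]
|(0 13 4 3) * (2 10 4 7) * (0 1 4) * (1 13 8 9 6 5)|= 12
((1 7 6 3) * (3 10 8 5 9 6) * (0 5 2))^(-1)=((0 5 9 6 10 8 2)(1 7 3))^(-1)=(0 2 8 10 6 9 5)(1 3 7)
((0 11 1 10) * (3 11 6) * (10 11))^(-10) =((0 6 3 10)(1 11))^(-10) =(11)(0 3)(6 10)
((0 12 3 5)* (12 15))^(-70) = (15)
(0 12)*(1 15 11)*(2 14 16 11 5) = (0 12)(1 15 5 2 14 16 11) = [12, 15, 14, 3, 4, 2, 6, 7, 8, 9, 10, 1, 0, 13, 16, 5, 11]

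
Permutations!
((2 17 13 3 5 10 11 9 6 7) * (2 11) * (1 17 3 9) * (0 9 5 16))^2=(0 6 11 17 5 2 16 9 7 1 13 10 3)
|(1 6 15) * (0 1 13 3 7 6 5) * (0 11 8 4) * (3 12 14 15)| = |(0 1 5 11 8 4)(3 7 6)(12 14 15 13)| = 12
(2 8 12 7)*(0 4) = (0 4)(2 8 12 7) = [4, 1, 8, 3, 0, 5, 6, 2, 12, 9, 10, 11, 7]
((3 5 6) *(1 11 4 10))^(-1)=(1 10 4 11)(3 6 5)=((1 11 4 10)(3 5 6))^(-1)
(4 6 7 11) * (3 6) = [0, 1, 2, 6, 3, 5, 7, 11, 8, 9, 10, 4] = (3 6 7 11 4)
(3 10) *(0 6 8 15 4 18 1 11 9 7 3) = [6, 11, 2, 10, 18, 5, 8, 3, 15, 7, 0, 9, 12, 13, 14, 4, 16, 17, 1] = (0 6 8 15 4 18 1 11 9 7 3 10)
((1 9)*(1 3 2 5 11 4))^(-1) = ((1 9 3 2 5 11 4))^(-1) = (1 4 11 5 2 3 9)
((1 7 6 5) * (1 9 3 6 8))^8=(9)(1 8 7)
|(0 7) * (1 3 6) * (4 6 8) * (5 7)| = |(0 5 7)(1 3 8 4 6)| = 15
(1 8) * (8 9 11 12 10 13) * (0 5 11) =[5, 9, 2, 3, 4, 11, 6, 7, 1, 0, 13, 12, 10, 8] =(0 5 11 12 10 13 8 1 9)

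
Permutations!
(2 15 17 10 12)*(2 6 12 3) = (2 15 17 10 3)(6 12) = [0, 1, 15, 2, 4, 5, 12, 7, 8, 9, 3, 11, 6, 13, 14, 17, 16, 10]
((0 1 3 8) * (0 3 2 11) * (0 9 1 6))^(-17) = ((0 6)(1 2 11 9)(3 8))^(-17) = (0 6)(1 9 11 2)(3 8)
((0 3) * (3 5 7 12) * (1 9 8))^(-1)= (0 3 12 7 5)(1 8 9)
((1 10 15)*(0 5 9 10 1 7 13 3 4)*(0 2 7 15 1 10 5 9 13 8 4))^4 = ((15)(0 9 5 13 3)(1 10)(2 7 8 4))^4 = (15)(0 3 13 5 9)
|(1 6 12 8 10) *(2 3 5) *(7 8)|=6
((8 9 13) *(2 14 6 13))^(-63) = (2 13)(6 9)(8 14)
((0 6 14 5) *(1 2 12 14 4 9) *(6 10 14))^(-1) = (0 5 14 10)(1 9 4 6 12 2) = ((0 10 14 5)(1 2 12 6 4 9))^(-1)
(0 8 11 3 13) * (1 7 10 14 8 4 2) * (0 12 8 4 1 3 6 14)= (0 1 7 10)(2 3 13 12 8 11 6 14 4)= [1, 7, 3, 13, 2, 5, 14, 10, 11, 9, 0, 6, 8, 12, 4]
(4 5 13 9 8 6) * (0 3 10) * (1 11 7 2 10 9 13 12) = (13)(0 3 9 8 6 4 5 12 1 11 7 2 10) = [3, 11, 10, 9, 5, 12, 4, 2, 6, 8, 0, 7, 1, 13]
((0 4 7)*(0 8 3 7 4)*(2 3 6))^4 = ((2 3 7 8 6))^4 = (2 6 8 7 3)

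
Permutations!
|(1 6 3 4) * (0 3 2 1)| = 3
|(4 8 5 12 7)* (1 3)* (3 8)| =7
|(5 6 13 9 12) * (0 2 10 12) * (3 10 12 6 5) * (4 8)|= 8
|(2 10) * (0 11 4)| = 6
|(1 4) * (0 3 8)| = 6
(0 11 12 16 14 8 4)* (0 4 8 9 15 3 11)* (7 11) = (3 7 11 12 16 14 9 15) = [0, 1, 2, 7, 4, 5, 6, 11, 8, 15, 10, 12, 16, 13, 9, 3, 14]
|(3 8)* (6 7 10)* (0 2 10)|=10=|(0 2 10 6 7)(3 8)|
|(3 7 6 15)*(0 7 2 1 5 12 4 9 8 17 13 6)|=12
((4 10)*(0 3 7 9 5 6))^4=(10)(0 5 7)(3 6 9)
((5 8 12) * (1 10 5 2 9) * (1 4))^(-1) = ((1 10 5 8 12 2 9 4))^(-1) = (1 4 9 2 12 8 5 10)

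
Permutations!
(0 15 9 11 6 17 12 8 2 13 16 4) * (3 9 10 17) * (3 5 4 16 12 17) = (17)(0 15 10 3 9 11 6 5 4)(2 13 12 8) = [15, 1, 13, 9, 0, 4, 5, 7, 2, 11, 3, 6, 8, 12, 14, 10, 16, 17]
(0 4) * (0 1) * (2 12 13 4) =(0 2 12 13 4 1) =[2, 0, 12, 3, 1, 5, 6, 7, 8, 9, 10, 11, 13, 4]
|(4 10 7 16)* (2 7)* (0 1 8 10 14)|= 9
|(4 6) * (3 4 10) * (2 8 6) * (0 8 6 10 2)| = 10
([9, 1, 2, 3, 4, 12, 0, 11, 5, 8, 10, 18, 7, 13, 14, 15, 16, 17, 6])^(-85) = (0 7 9 11 8 18 5 6 12)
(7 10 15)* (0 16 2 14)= (0 16 2 14)(7 10 15)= [16, 1, 14, 3, 4, 5, 6, 10, 8, 9, 15, 11, 12, 13, 0, 7, 2]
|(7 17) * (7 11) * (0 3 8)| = |(0 3 8)(7 17 11)| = 3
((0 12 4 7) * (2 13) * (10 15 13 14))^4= (2 13 15 10 14)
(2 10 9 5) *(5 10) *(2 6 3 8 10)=(2 5 6 3 8 10 9)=[0, 1, 5, 8, 4, 6, 3, 7, 10, 2, 9]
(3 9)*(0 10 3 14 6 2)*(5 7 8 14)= [10, 1, 0, 9, 4, 7, 2, 8, 14, 5, 3, 11, 12, 13, 6]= (0 10 3 9 5 7 8 14 6 2)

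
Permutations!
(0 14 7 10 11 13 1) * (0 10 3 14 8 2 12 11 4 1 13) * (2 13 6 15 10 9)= (0 8 13 6 15 10 4 1 9 2 12 11)(3 14 7)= [8, 9, 12, 14, 1, 5, 15, 3, 13, 2, 4, 0, 11, 6, 7, 10]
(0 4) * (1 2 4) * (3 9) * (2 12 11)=(0 1 12 11 2 4)(3 9)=[1, 12, 4, 9, 0, 5, 6, 7, 8, 3, 10, 2, 11]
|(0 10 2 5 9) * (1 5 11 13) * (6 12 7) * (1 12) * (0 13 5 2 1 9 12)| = 11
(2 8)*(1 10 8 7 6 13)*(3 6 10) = (1 3 6 13)(2 7 10 8) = [0, 3, 7, 6, 4, 5, 13, 10, 2, 9, 8, 11, 12, 1]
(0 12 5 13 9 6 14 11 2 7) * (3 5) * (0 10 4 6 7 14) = (0 12 3 5 13 9 7 10 4 6)(2 14 11) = [12, 1, 14, 5, 6, 13, 0, 10, 8, 7, 4, 2, 3, 9, 11]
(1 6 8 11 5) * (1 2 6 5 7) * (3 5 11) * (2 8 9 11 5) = (1 5 8 3 2 6 9 11 7) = [0, 5, 6, 2, 4, 8, 9, 1, 3, 11, 10, 7]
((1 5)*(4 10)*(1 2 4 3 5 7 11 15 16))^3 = ((1 7 11 15 16)(2 4 10 3 5))^3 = (1 15 7 16 11)(2 3 4 5 10)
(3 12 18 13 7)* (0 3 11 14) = (0 3 12 18 13 7 11 14) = [3, 1, 2, 12, 4, 5, 6, 11, 8, 9, 10, 14, 18, 7, 0, 15, 16, 17, 13]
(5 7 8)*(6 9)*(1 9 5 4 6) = (1 9)(4 6 5 7 8) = [0, 9, 2, 3, 6, 7, 5, 8, 4, 1]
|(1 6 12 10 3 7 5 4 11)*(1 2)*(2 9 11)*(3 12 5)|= |(1 6 5 4 2)(3 7)(9 11)(10 12)|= 10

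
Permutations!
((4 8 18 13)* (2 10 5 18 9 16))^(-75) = (2 8 18)(4 5 16)(9 13 10)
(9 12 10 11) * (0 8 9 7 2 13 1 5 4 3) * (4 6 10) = (0 8 9 12 4 3)(1 5 6 10 11 7 2 13) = [8, 5, 13, 0, 3, 6, 10, 2, 9, 12, 11, 7, 4, 1]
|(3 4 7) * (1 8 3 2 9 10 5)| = |(1 8 3 4 7 2 9 10 5)| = 9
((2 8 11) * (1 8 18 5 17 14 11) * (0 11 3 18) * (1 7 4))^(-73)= (0 2 11)(1 4 7 8)(3 5 14 18 17)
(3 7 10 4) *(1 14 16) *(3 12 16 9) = [0, 14, 2, 7, 12, 5, 6, 10, 8, 3, 4, 11, 16, 13, 9, 15, 1] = (1 14 9 3 7 10 4 12 16)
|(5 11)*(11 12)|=|(5 12 11)|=3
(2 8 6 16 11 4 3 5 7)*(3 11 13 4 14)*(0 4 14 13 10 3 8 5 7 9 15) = (0 4 11 13 14 8 6 16 10 3 7 2 5 9 15) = [4, 1, 5, 7, 11, 9, 16, 2, 6, 15, 3, 13, 12, 14, 8, 0, 10]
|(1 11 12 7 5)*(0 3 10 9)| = |(0 3 10 9)(1 11 12 7 5)| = 20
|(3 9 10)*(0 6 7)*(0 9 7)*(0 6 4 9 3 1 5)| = |(0 4 9 10 1 5)(3 7)| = 6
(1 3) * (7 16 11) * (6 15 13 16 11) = (1 3)(6 15 13 16)(7 11) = [0, 3, 2, 1, 4, 5, 15, 11, 8, 9, 10, 7, 12, 16, 14, 13, 6]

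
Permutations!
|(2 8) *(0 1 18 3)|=|(0 1 18 3)(2 8)|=4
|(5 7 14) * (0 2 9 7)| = |(0 2 9 7 14 5)| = 6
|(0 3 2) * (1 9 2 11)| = 6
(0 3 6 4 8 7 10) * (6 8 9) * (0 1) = (0 3 8 7 10 1)(4 9 6) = [3, 0, 2, 8, 9, 5, 4, 10, 7, 6, 1]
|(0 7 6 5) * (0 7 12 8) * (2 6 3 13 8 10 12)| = |(0 2 6 5 7 3 13 8)(10 12)| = 8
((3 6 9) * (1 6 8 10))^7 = (1 6 9 3 8 10)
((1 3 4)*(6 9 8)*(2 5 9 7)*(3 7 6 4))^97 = (1 4 8 9 5 2 7)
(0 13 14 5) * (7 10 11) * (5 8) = (0 13 14 8 5)(7 10 11) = [13, 1, 2, 3, 4, 0, 6, 10, 5, 9, 11, 7, 12, 14, 8]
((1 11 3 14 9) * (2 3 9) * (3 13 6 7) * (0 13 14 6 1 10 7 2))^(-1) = (0 14 2 6 3 7 10 9 11 1 13)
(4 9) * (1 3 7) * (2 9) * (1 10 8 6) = (1 3 7 10 8 6)(2 9 4) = [0, 3, 9, 7, 2, 5, 1, 10, 6, 4, 8]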